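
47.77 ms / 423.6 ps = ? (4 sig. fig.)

112800000

(47.77 × 10⁻³) / (423.6 × 10⁻¹²) = 0.11277 × 10⁹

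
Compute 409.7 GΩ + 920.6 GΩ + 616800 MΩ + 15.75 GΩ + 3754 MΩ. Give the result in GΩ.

1966.604 GΩ

In GΩ:
  409.7 GΩ → 409.7
  920.6 GΩ → 920.6
  616800 MΩ = 616800 × 10^-3 GΩ = 616.8
  15.75 GΩ → 15.75
  3754 MΩ = 3754 × 10^-3 GΩ = 3.754
Sum: 409.7 + 920.6 + 616.8 + 15.75 + 3.754 = 1966.604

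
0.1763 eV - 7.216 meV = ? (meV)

169.084 meV

In meV:
  0.1763 eV = 0.1763 × 10^3 meV = 176.3
  7.216 meV → 7.216
Difference: 176.3 - 7.216 = 169.084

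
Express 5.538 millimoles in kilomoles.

0.000005538 kilomoles

milli = 10⁻³, kilo = 10³; factor is 10⁻⁶.
5.538 × 10⁻⁶ = 0.000005538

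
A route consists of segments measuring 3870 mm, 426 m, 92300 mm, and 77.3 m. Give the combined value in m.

In m:
  3870 mm = 3870e-3 m = 3.87
  426 m → 426
  92300 mm = 92300e-3 m = 92.3
  77.3 m → 77.3
Sum: 3.87 + 426 + 92.3 + 77.3 = 599.47

599.47 m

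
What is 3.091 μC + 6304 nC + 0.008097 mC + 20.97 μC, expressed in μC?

In μC:
  3.091 μC → 3.091
  6304 nC = 6304e-3 μC = 6.304
  0.008097 mC = 0.008097e3 μC = 8.097
  20.97 μC → 20.97
Sum: 3.091 + 6.304 + 8.097 + 20.97 = 38.462

38.462 μC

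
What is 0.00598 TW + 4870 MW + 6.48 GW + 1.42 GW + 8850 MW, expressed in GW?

In GW:
  0.00598 TW = 0.00598 × 10³ GW = 5.98
  4870 MW = 4870 × 10⁻³ GW = 4.87
  6.48 GW → 6.48
  1.42 GW → 1.42
  8850 MW = 8850 × 10⁻³ GW = 8.85
Sum: 5.98 + 4.87 + 6.48 + 1.42 + 8.85 = 27.6

27.6 GW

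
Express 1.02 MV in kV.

1020 kV

mega = 10⁶, kilo = 10³; factor is 10³.
1.02 × 10³ = 1020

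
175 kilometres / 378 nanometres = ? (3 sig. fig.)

463000000000

(175e3) / (378e-9) = 0.463e12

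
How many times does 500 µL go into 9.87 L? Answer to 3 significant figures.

19700

(9.87) / (500 × 10⁻⁶) = 0.01974 × 10⁶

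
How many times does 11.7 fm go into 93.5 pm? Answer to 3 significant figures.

7990

(93.5e-12) / (11.7e-15) = 7.991e3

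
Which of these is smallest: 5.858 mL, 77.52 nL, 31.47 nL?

5.858 mL = 0.005858 L
77.52 nL = 0.00000007752 L
31.47 nL = 0.00000003147 L

31.47 nL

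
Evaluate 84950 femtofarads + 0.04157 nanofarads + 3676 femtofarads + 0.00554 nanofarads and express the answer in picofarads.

135.736 picofarads

In picofarads:
  84950 femtofarads = 84950e-3 picofarads = 84.95
  0.04157 nanofarads = 0.04157e3 picofarads = 41.57
  3676 femtofarads = 3676e-3 picofarads = 3.676
  0.00554 nanofarads = 0.00554e3 picofarads = 5.54
Sum: 84.95 + 41.57 + 3.676 + 5.54 = 135.736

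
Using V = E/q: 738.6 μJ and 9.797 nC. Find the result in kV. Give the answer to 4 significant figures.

75.39 kV

(738.6e-6) / (9.797e-9) = 75.3904e3 V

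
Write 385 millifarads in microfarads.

385000 microfarads

milli = 10⁻³, micro = 10⁻⁶; factor is 10³.
385 × 10³ = 385000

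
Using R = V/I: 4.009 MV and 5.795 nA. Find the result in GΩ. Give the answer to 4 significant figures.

(4.009e6) / (5.795e-9) = 0.691803e15 Ω

691800 GΩ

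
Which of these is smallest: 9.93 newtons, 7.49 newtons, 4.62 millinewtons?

4.62 millinewtons

9.93 newtons = 9.93 newtons
7.49 newtons = 7.49 newtons
4.62 millinewtons = 0.00462 newtons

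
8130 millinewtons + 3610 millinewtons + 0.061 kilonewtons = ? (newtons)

In newtons:
  8130 millinewtons = 8130 × 10^-3 newtons = 8.13
  3610 millinewtons = 3610 × 10^-3 newtons = 3.61
  0.061 kilonewtons = 0.061 × 10^3 newtons = 61
Sum: 8.13 + 3.61 + 61 = 72.74

72.74 newtons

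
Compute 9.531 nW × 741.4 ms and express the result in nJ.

7.0662834 nJ

9.531 × 10^-9 × 741.4 × 10^-3 = 7066.2834 × 10^-12 J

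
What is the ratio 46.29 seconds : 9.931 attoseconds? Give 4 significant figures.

(46.29) / (9.931 × 10⁻¹⁸) = 4.6612 × 10¹⁸

4661000000000000000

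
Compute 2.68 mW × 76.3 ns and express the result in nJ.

2.68e-3 × 76.3e-9 = 204.484e-12 J

0.204484 nJ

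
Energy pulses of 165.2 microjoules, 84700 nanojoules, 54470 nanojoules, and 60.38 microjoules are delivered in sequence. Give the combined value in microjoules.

364.75 microjoules

In microjoules:
  165.2 microjoules → 165.2
  84700 nanojoules = 84700e-3 microjoules = 84.7
  54470 nanojoules = 54470e-3 microjoules = 54.47
  60.38 microjoules → 60.38
Sum: 165.2 + 84.7 + 54.47 + 60.38 = 364.75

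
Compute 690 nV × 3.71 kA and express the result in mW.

690e-9 × 3.71e3 = 2559.9e-6 W

2.5599 mW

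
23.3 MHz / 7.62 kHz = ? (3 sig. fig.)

(23.3 × 10⁶) / (7.62 × 10³) = 3.058 × 10³

3060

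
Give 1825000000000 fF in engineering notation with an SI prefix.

= 1.825e-3 F; 1e-3 is milli.

1.825 mF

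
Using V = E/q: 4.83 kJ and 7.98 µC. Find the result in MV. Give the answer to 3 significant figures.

605 MV

(4.83 × 10³) / (7.98 × 10⁻⁶) = 0.60526 × 10⁹ V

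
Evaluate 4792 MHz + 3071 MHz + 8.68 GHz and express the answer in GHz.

In GHz:
  4792 MHz = 4792e-3 GHz = 4.792
  3071 MHz = 3071e-3 GHz = 3.071
  8.68 GHz → 8.68
Sum: 4.792 + 3.071 + 8.68 = 16.543

16.543 GHz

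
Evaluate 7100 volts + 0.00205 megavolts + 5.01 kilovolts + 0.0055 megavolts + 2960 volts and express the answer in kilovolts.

22.62 kilovolts

In kilovolts:
  7100 volts = 7100e-3 kilovolts = 7.1
  0.00205 megavolts = 0.00205e3 kilovolts = 2.05
  5.01 kilovolts → 5.01
  0.0055 megavolts = 0.0055e3 kilovolts = 5.5
  2960 volts = 2960e-3 kilovolts = 2.96
Sum: 7.1 + 2.05 + 5.01 + 5.5 + 2.96 = 22.62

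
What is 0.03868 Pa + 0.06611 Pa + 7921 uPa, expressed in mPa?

In mPa:
  0.03868 Pa = 0.03868 × 10^3 mPa = 38.68
  0.06611 Pa = 0.06611 × 10^3 mPa = 66.11
  7921 uPa = 7921 × 10^-3 mPa = 7.921
Sum: 38.68 + 66.11 + 7.921 = 112.711

112.711 mPa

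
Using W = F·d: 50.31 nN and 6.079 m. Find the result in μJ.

50.31 × 10^-9 × 6.079 = 305.83449 × 10^-9 J

0.30583449 μJ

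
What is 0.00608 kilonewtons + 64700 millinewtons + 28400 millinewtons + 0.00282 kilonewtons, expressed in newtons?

102 newtons

In newtons:
  0.00608 kilonewtons = 0.00608 × 10³ newtons = 6.08
  64700 millinewtons = 64700 × 10⁻³ newtons = 64.7
  28400 millinewtons = 28400 × 10⁻³ newtons = 28.4
  0.00282 kilonewtons = 0.00282 × 10³ newtons = 2.82
Sum: 6.08 + 64.7 + 28.4 + 2.82 = 102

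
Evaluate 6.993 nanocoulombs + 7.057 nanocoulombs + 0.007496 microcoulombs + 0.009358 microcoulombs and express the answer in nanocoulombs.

In nanocoulombs:
  6.993 nanocoulombs → 6.993
  7.057 nanocoulombs → 7.057
  0.007496 microcoulombs = 0.007496 × 10³ nanocoulombs = 7.496
  0.009358 microcoulombs = 0.009358 × 10³ nanocoulombs = 9.358
Sum: 6.993 + 7.057 + 7.496 + 9.358 = 30.904

30.904 nanocoulombs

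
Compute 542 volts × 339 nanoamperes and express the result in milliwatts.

542 × 339 × 10⁻⁹ = 183738 × 10⁻⁹ W

0.183738 milliwatts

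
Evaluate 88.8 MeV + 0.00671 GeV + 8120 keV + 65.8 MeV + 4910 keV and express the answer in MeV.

In MeV:
  88.8 MeV → 88.8
  0.00671 GeV = 0.00671e3 MeV = 6.71
  8120 keV = 8120e-3 MeV = 8.12
  65.8 MeV → 65.8
  4910 keV = 4910e-3 MeV = 4.91
Sum: 88.8 + 6.71 + 8.12 + 65.8 + 4.91 = 174.34

174.34 MeV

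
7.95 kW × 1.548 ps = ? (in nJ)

7.95 × 10³ × 1.548 × 10⁻¹² = 12.3066 × 10⁻⁹ J

12.3066 nJ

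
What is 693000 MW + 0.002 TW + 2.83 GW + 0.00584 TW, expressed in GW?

In GW:
  693000 MW = 693000 × 10^-3 GW = 693
  0.002 TW = 0.002 × 10^3 GW = 2
  2.83 GW → 2.83
  0.00584 TW = 0.00584 × 10^3 GW = 5.84
Sum: 693 + 2 + 2.83 + 5.84 = 703.67

703.67 GW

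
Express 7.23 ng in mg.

nano = 10⁻⁹, milli = 10⁻³; factor is 10⁻⁶.
7.23 × 10⁻⁶ = 0.00000723

0.00000723 mg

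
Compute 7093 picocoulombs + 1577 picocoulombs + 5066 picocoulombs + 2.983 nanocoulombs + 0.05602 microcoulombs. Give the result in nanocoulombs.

In nanocoulombs:
  7093 picocoulombs = 7093e-3 nanocoulombs = 7.093
  1577 picocoulombs = 1577e-3 nanocoulombs = 1.577
  5066 picocoulombs = 5066e-3 nanocoulombs = 5.066
  2.983 nanocoulombs → 2.983
  0.05602 microcoulombs = 0.05602e3 nanocoulombs = 56.02
Sum: 7.093 + 1.577 + 5.066 + 2.983 + 56.02 = 72.739

72.739 nanocoulombs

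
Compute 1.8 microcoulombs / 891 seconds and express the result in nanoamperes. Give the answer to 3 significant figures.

2.02 nanoamperes

(1.8e-6) / (891) = 0.0020202e-6 A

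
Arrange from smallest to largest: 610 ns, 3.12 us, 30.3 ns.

610 ns = 0.00000061 s
3.12 us = 0.00000312 s
30.3 ns = 0.0000000303 s

30.3 ns < 610 ns < 3.12 us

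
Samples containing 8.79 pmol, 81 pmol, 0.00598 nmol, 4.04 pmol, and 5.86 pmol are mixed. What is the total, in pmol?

105.67 pmol

In pmol:
  8.79 pmol → 8.79
  81 pmol → 81
  0.00598 nmol = 0.00598 × 10^3 pmol = 5.98
  4.04 pmol → 4.04
  5.86 pmol → 5.86
Sum: 8.79 + 81 + 5.98 + 4.04 + 5.86 = 105.67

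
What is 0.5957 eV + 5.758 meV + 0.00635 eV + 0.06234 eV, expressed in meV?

670.148 meV

In meV:
  0.5957 eV = 0.5957 × 10³ meV = 595.7
  5.758 meV → 5.758
  0.00635 eV = 0.00635 × 10³ meV = 6.35
  0.06234 eV = 0.06234 × 10³ meV = 62.34
Sum: 595.7 + 5.758 + 6.35 + 62.34 = 670.148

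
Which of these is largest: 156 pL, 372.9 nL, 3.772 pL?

372.9 nL

156 pL = 0.000000000156 L
372.9 nL = 0.0000003729 L
3.772 pL = 0.000000000003772 L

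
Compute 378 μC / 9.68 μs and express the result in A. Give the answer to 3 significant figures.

39.0 A

(378 × 10⁻⁶) / (9.68 × 10⁻⁶) = 39.05 A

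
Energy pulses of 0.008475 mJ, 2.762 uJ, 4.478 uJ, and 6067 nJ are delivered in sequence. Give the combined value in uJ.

21.782 uJ

In uJ:
  0.008475 mJ = 0.008475 × 10³ uJ = 8.475
  2.762 uJ → 2.762
  4.478 uJ → 4.478
  6067 nJ = 6067 × 10⁻³ uJ = 6.067
Sum: 8.475 + 2.762 + 4.478 + 6.067 = 21.782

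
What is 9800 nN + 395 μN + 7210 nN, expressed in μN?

412.01 μN

In μN:
  9800 nN = 9800e-3 μN = 9.8
  395 μN → 395
  7210 nN = 7210e-3 μN = 7.21
Sum: 9.8 + 395 + 7.21 = 412.01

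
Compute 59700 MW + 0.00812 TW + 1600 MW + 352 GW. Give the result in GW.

421.42 GW

In GW:
  59700 MW = 59700e-3 GW = 59.7
  0.00812 TW = 0.00812e3 GW = 8.12
  1600 MW = 1600e-3 GW = 1.6
  352 GW → 352
Sum: 59.7 + 8.12 + 1.6 + 352 = 421.42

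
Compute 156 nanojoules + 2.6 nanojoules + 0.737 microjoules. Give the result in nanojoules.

In nanojoules:
  156 nanojoules → 156
  2.6 nanojoules → 2.6
  0.737 microjoules = 0.737 × 10^3 nanojoules = 737
Sum: 156 + 2.6 + 737 = 895.6

895.6 nanojoules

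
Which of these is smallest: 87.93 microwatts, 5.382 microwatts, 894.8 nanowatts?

894.8 nanowatts

87.93 microwatts = 0.00008793 watts
5.382 microwatts = 0.000005382 watts
894.8 nanowatts = 0.0000008948 watts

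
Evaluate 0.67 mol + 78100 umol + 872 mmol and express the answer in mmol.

In mmol:
  0.67 mol = 0.67 × 10³ mmol = 670
  78100 umol = 78100 × 10⁻³ mmol = 78.1
  872 mmol → 872
Sum: 670 + 78.1 + 872 = 1620.1

1620.1 mmol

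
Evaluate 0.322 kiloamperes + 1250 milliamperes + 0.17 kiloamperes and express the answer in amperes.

In amperes:
  0.322 kiloamperes = 0.322 × 10^3 amperes = 322
  1250 milliamperes = 1250 × 10^-3 amperes = 1.25
  0.17 kiloamperes = 0.17 × 10^3 amperes = 170
Sum: 322 + 1.25 + 170 = 493.25

493.25 amperes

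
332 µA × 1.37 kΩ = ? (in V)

332e-6 × 1.37e3 = 454.84e-3 V

0.45484 V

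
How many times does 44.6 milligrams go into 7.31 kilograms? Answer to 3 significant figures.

(7.31 × 10^3) / (44.6 × 10^-3) = 0.1639 × 10^6

164000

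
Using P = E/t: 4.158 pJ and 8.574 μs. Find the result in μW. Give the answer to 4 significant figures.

0.4850 μW

(4.158 × 10^-12) / (8.574 × 10^-6) = 0.484955 × 10^-6 W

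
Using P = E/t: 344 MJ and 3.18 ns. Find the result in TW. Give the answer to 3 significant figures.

(344 × 10^6) / (3.18 × 10^-9) = 108.18 × 10^15 W

108000 TW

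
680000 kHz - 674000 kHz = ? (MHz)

In MHz:
  680000 kHz = 680000 × 10⁻³ MHz = 680
  674000 kHz = 674000 × 10⁻³ MHz = 674
Difference: 680 - 674 = 6

6 MHz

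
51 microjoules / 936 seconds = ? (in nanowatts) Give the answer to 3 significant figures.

54.5 nanowatts

(51e-6) / (936) = 0.054487e-6 W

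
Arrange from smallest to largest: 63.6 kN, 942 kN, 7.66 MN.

63.6 kN < 942 kN < 7.66 MN

63.6 kN = 63600 N
942 kN = 942000 N
7.66 MN = 7660000 N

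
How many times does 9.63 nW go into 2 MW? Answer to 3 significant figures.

208000000000000

(2 × 10^6) / (9.63 × 10^-9) = 0.2077 × 10^15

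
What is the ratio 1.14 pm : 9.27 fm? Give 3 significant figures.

123

(1.14 × 10⁻¹²) / (9.27 × 10⁻¹⁵) = 0.123 × 10³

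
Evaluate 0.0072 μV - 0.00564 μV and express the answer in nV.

1.56 nV

In nV:
  0.0072 μV = 0.0072 × 10³ nV = 7.2
  0.00564 μV = 0.00564 × 10³ nV = 5.64
Difference: 7.2 - 5.64 = 1.56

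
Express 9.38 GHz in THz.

giga = 1e9, tera = 1e12; factor is 1e-3.
9.38 × 1e-3 = 0.00938

0.00938 THz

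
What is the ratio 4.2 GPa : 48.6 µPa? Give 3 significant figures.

(4.2 × 10^9) / (48.6 × 10^-6) = 0.08642 × 10^15

86400000000000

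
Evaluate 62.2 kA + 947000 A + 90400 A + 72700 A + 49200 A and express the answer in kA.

1221.5 kA

In kA:
  62.2 kA → 62.2
  947000 A = 947000 × 10^-3 kA = 947
  90400 A = 90400 × 10^-3 kA = 90.4
  72700 A = 72700 × 10^-3 kA = 72.7
  49200 A = 49200 × 10^-3 kA = 49.2
Sum: 62.2 + 947 + 90.4 + 72.7 + 49.2 = 1221.5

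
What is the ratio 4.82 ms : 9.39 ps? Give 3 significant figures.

(4.82 × 10⁻³) / (9.39 × 10⁻¹²) = 0.5133 × 10⁹

513000000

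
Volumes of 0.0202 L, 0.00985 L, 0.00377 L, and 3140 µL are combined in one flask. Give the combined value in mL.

36.96 mL

In mL:
  0.0202 L = 0.0202 × 10³ mL = 20.2
  0.00985 L = 0.00985 × 10³ mL = 9.85
  0.00377 L = 0.00377 × 10³ mL = 3.77
  3140 µL = 3140 × 10⁻³ mL = 3.14
Sum: 20.2 + 9.85 + 3.77 + 3.14 = 36.96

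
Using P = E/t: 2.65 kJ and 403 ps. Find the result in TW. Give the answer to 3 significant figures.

(2.65e3) / (403e-12) = 0.0065757e15 W

6.58 TW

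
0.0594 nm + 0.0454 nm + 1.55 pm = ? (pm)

106.35 pm

In pm:
  0.0594 nm = 0.0594 × 10³ pm = 59.4
  0.0454 nm = 0.0454 × 10³ pm = 45.4
  1.55 pm → 1.55
Sum: 59.4 + 45.4 + 1.55 = 106.35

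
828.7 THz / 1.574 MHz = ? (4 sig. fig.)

(828.7e12) / (1.574e6) = 526.49e6

526500000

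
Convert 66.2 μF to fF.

66200000000 fF

micro = 10⁻⁶, femto = 10⁻¹⁵; factor is 10⁹.
66.2 × 10⁹ = 66200000000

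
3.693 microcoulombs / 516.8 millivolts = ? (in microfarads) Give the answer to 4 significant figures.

7.146 microfarads

(3.693 × 10^-6) / (516.8 × 10^-3) = 0.0071459 × 10^-3 F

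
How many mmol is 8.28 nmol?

nano = 10^-9, milli = 10^-3; factor is 10^-6.
8.28 × 10^-6 = 0.00000828

0.00000828 mmol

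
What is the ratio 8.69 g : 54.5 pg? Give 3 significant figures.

(8.69) / (54.5 × 10⁻¹²) = 0.1594 × 10¹²

159000000000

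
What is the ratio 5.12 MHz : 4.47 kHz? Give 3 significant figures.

(5.12e6) / (4.47e3) = 1.145e3

1150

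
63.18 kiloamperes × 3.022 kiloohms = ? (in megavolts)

190.92996 megavolts

63.18 × 10³ × 3.022 × 10³ = 190.92996 × 10⁶ V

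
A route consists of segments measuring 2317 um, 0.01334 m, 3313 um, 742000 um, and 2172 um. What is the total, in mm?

763.142 mm

In mm:
  2317 um = 2317e-3 mm = 2.317
  0.01334 m = 0.01334e3 mm = 13.34
  3313 um = 3313e-3 mm = 3.313
  742000 um = 742000e-3 mm = 742
  2172 um = 2172e-3 mm = 2.172
Sum: 2.317 + 13.34 + 3.313 + 742 + 2.172 = 763.142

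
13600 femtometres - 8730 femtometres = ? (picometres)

4.87 picometres

In picometres:
  13600 femtometres = 13600 × 10⁻³ picometres = 13.6
  8730 femtometres = 8730 × 10⁻³ picometres = 8.73
Difference: 13.6 - 8.73 = 4.87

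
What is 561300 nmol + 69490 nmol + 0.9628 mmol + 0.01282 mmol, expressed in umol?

In umol:
  561300 nmol = 561300 × 10^-3 umol = 561.3
  69490 nmol = 69490 × 10^-3 umol = 69.49
  0.9628 mmol = 0.9628 × 10^3 umol = 962.8
  0.01282 mmol = 0.01282 × 10^3 umol = 12.82
Sum: 561.3 + 69.49 + 962.8 + 12.82 = 1606.41

1606.41 umol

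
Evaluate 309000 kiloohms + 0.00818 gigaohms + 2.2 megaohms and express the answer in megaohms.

319.38 megaohms

In megaohms:
  309000 kiloohms = 309000 × 10⁻³ megaohms = 309
  0.00818 gigaohms = 0.00818 × 10³ megaohms = 8.18
  2.2 megaohms → 2.2
Sum: 309 + 8.18 + 2.2 = 319.38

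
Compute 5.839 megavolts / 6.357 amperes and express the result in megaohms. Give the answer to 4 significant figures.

0.9185 megaohms

(5.839 × 10^6) / (6.357) = 0.918515 × 10^6 Ω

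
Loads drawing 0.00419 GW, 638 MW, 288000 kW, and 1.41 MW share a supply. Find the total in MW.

In MW:
  0.00419 GW = 0.00419 × 10³ MW = 4.19
  638 MW → 638
  288000 kW = 288000 × 10⁻³ MW = 288
  1.41 MW → 1.41
Sum: 4.19 + 638 + 288 + 1.41 = 931.6

931.6 MW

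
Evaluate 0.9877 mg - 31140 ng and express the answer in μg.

956.56 μg

In μg:
  0.9877 mg = 0.9877 × 10³ μg = 987.7
  31140 ng = 31140 × 10⁻³ μg = 31.14
Difference: 987.7 - 31.14 = 956.56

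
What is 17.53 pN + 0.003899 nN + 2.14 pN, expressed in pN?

23.569 pN

In pN:
  17.53 pN → 17.53
  0.003899 nN = 0.003899 × 10³ pN = 3.899
  2.14 pN → 2.14
Sum: 17.53 + 3.899 + 2.14 = 23.569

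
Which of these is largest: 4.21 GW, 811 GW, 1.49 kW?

811 GW

4.21 GW = 4210000000 W
811 GW = 811000000000 W
1.49 kW = 1490 W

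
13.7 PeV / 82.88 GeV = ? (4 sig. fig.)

(13.7 × 10¹⁵) / (82.88 × 10⁹) = 0.1653 × 10⁶

165300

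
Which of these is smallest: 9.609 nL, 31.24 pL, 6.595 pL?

9.609 nL = 0.000000009609 L
31.24 pL = 0.00000000003124 L
6.595 pL = 0.000000000006595 L

6.595 pL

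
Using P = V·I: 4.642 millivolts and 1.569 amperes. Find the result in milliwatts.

4.642e-3 × 1.569 = 7.283298e-3 W

7.283298 milliwatts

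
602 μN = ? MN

0.000000000602 MN

micro = 10⁻⁶, mega = 10⁶; factor is 10⁻¹².
602 × 10⁻¹² = 0.000000000602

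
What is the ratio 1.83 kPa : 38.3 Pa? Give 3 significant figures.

(1.83 × 10³) / (38.3) = 0.04778 × 10³

47.8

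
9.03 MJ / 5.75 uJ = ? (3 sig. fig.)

(9.03 × 10^6) / (5.75 × 10^-6) = 1.57 × 10^12

1570000000000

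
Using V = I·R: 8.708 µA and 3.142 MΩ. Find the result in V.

27.360536 V

8.708 × 10⁻⁶ × 3.142 × 10⁶ = 27.360536 V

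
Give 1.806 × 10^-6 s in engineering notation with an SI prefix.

1.806 μs

= 1.806 × 10^-6 s; 10^-6 is micro.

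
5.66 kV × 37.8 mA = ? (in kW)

0.213948 kW

5.66 × 10³ × 37.8 × 10⁻³ = 213.948 W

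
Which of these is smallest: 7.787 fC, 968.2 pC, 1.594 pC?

7.787 fC = 0.000000000000007787 C
968.2 pC = 0.0000000009682 C
1.594 pC = 0.000000000001594 C

7.787 fC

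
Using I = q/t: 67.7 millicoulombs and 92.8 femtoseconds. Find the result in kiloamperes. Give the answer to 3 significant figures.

(67.7 × 10^-3) / (92.8 × 10^-15) = 0.72953 × 10^12 A

730000000 kiloamperes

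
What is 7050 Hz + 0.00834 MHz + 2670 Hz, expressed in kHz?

18.06 kHz

In kHz:
  7050 Hz = 7050 × 10^-3 kHz = 7.05
  0.00834 MHz = 0.00834 × 10^3 kHz = 8.34
  2670 Hz = 2670 × 10^-3 kHz = 2.67
Sum: 7.05 + 8.34 + 2.67 = 18.06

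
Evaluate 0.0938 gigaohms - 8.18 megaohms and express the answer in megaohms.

In megaohms:
  0.0938 gigaohms = 0.0938 × 10³ megaohms = 93.8
  8.18 megaohms → 8.18
Difference: 93.8 - 8.18 = 85.62

85.62 megaohms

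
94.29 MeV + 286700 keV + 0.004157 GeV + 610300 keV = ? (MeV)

995.447 MeV

In MeV:
  94.29 MeV → 94.29
  286700 keV = 286700 × 10⁻³ MeV = 286.7
  0.004157 GeV = 0.004157 × 10³ MeV = 4.157
  610300 keV = 610300 × 10⁻³ MeV = 610.3
Sum: 94.29 + 286.7 + 4.157 + 610.3 = 995.447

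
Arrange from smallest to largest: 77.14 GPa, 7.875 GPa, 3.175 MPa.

77.14 GPa = 77140000000 Pa
7.875 GPa = 7875000000 Pa
3.175 MPa = 3175000 Pa

3.175 MPa < 7.875 GPa < 77.14 GPa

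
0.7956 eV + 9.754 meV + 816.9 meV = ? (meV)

1622.254 meV

In meV:
  0.7956 eV = 0.7956 × 10³ meV = 795.6
  9.754 meV → 9.754
  816.9 meV → 816.9
Sum: 795.6 + 9.754 + 816.9 = 1622.254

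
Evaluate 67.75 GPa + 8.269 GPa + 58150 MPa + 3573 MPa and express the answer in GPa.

In GPa:
  67.75 GPa → 67.75
  8.269 GPa → 8.269
  58150 MPa = 58150e-3 GPa = 58.15
  3573 MPa = 3573e-3 GPa = 3.573
Sum: 67.75 + 8.269 + 58.15 + 3.573 = 137.742

137.742 GPa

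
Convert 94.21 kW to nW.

94210000000000 nW

kilo = 10^3, nano = 10^-9; factor is 10^12.
94.21 × 10^12 = 94210000000000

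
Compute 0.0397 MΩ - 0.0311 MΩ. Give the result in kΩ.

In kΩ:
  0.0397 MΩ = 0.0397e3 kΩ = 39.7
  0.0311 MΩ = 0.0311e3 kΩ = 31.1
Difference: 39.7 - 31.1 = 8.6

8.6 kΩ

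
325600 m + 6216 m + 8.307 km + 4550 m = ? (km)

344.673 km

In km:
  325600 m = 325600e-3 km = 325.6
  6216 m = 6216e-3 km = 6.216
  8.307 km → 8.307
  4550 m = 4550e-3 km = 4.55
Sum: 325.6 + 6.216 + 8.307 + 4.55 = 344.673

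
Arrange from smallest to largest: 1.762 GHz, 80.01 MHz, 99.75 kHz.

99.75 kHz < 80.01 MHz < 1.762 GHz

1.762 GHz = 1762000000 Hz
80.01 MHz = 80010000 Hz
99.75 kHz = 99750 Hz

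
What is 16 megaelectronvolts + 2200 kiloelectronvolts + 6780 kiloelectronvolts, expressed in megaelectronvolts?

24.98 megaelectronvolts

In megaelectronvolts:
  16 megaelectronvolts → 16
  2200 kiloelectronvolts = 2200 × 10^-3 megaelectronvolts = 2.2
  6780 kiloelectronvolts = 6780 × 10^-3 megaelectronvolts = 6.78
Sum: 16 + 2.2 + 6.78 = 24.98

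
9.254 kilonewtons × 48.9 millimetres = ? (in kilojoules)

0.4525206 kilojoules

9.254 × 10³ × 48.9 × 10⁻³ = 452.5206 J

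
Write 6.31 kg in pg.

6310000000000000 pg

kilo = 10^3, pico = 10^-12; factor is 10^15.
6.31 × 10^15 = 6310000000000000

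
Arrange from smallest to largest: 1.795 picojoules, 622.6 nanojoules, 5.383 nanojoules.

1.795 picojoules = 0.000000000001795 joules
622.6 nanojoules = 0.0000006226 joules
5.383 nanojoules = 0.000000005383 joules

1.795 picojoules < 5.383 nanojoules < 622.6 nanojoules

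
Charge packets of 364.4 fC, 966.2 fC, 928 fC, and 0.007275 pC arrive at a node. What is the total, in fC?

In fC:
  364.4 fC → 364.4
  966.2 fC → 966.2
  928 fC → 928
  0.007275 pC = 0.007275 × 10³ fC = 7.275
Sum: 364.4 + 966.2 + 928 + 7.275 = 2265.875

2265.875 fC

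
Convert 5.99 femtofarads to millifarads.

0.00000000000599 millifarads

femto = 1e-15, milli = 1e-3; factor is 1e-12.
5.99 × 1e-12 = 0.00000000000599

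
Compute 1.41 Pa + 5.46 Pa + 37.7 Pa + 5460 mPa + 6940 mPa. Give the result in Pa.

In Pa:
  1.41 Pa → 1.41
  5.46 Pa → 5.46
  37.7 Pa → 37.7
  5460 mPa = 5460 × 10⁻³ Pa = 5.46
  6940 mPa = 6940 × 10⁻³ Pa = 6.94
Sum: 1.41 + 5.46 + 37.7 + 5.46 + 6.94 = 56.97

56.97 Pa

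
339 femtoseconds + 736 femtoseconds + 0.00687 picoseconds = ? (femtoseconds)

In femtoseconds:
  339 femtoseconds → 339
  736 femtoseconds → 736
  0.00687 picoseconds = 0.00687e3 femtoseconds = 6.87
Sum: 339 + 736 + 6.87 = 1081.87

1081.87 femtoseconds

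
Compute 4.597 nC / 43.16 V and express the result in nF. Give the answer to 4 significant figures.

(4.597e-9) / (43.16) = 0.106511e-9 F

0.1065 nF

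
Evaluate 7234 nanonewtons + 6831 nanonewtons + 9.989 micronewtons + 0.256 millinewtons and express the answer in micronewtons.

280.054 micronewtons

In micronewtons:
  7234 nanonewtons = 7234 × 10^-3 micronewtons = 7.234
  6831 nanonewtons = 6831 × 10^-3 micronewtons = 6.831
  9.989 micronewtons → 9.989
  0.256 millinewtons = 0.256 × 10^3 micronewtons = 256
Sum: 7.234 + 6.831 + 9.989 + 256 = 280.054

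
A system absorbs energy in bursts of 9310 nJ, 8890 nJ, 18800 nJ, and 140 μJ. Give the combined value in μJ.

In μJ:
  9310 nJ = 9310 × 10^-3 μJ = 9.31
  8890 nJ = 8890 × 10^-3 μJ = 8.89
  18800 nJ = 18800 × 10^-3 μJ = 18.8
  140 μJ → 140
Sum: 9.31 + 8.89 + 18.8 + 140 = 177

177 μJ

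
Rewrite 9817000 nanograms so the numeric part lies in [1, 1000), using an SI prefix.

= 9.817e-3 grams; 1e-3 is milli.

9.817 milligrams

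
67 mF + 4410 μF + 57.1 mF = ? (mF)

128.51 mF

In mF:
  67 mF → 67
  4410 μF = 4410 × 10⁻³ mF = 4.41
  57.1 mF → 57.1
Sum: 67 + 4.41 + 57.1 = 128.51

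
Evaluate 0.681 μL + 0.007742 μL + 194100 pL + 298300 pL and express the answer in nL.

In nL:
  0.681 μL = 0.681 × 10^3 nL = 681
  0.007742 μL = 0.007742 × 10^3 nL = 7.742
  194100 pL = 194100 × 10^-3 nL = 194.1
  298300 pL = 298300 × 10^-3 nL = 298.3
Sum: 681 + 7.742 + 194.1 + 298.3 = 1181.142

1181.142 nL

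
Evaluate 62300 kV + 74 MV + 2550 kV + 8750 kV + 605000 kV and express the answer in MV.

In MV:
  62300 kV = 62300 × 10^-3 MV = 62.3
  74 MV → 74
  2550 kV = 2550 × 10^-3 MV = 2.55
  8750 kV = 8750 × 10^-3 MV = 8.75
  605000 kV = 605000 × 10^-3 MV = 605
Sum: 62.3 + 74 + 2.55 + 8.75 + 605 = 752.6

752.6 MV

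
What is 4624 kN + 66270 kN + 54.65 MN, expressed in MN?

125.544 MN

In MN:
  4624 kN = 4624e-3 MN = 4.624
  66270 kN = 66270e-3 MN = 66.27
  54.65 MN → 54.65
Sum: 4.624 + 66.27 + 54.65 = 125.544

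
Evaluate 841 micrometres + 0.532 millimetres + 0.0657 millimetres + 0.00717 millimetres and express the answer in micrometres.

In micrometres:
  841 micrometres → 841
  0.532 millimetres = 0.532e3 micrometres = 532
  0.0657 millimetres = 0.0657e3 micrometres = 65.7
  0.00717 millimetres = 0.00717e3 micrometres = 7.17
Sum: 841 + 532 + 65.7 + 7.17 = 1445.87

1445.87 micrometres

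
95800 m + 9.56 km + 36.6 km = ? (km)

In km:
  95800 m = 95800 × 10^-3 km = 95.8
  9.56 km → 9.56
  36.6 km → 36.6
Sum: 95.8 + 9.56 + 36.6 = 141.96

141.96 km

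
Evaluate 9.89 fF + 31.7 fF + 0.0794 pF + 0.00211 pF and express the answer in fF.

In fF:
  9.89 fF → 9.89
  31.7 fF → 31.7
  0.0794 pF = 0.0794 × 10³ fF = 79.4
  0.00211 pF = 0.00211 × 10³ fF = 2.11
Sum: 9.89 + 31.7 + 79.4 + 2.11 = 123.1

123.1 fF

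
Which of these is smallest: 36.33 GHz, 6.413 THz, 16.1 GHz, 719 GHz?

16.1 GHz

36.33 GHz = 36330000000 Hz
6.413 THz = 6413000000000 Hz
16.1 GHz = 16100000000 Hz
719 GHz = 719000000000 Hz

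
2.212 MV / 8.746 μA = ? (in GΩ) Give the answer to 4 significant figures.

(2.212 × 10^6) / (8.746 × 10^-6) = 0.252916 × 10^12 Ω

252.9 GΩ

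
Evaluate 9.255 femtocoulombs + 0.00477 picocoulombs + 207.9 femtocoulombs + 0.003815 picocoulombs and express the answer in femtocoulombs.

225.74 femtocoulombs

In femtocoulombs:
  9.255 femtocoulombs → 9.255
  0.00477 picocoulombs = 0.00477 × 10^3 femtocoulombs = 4.77
  207.9 femtocoulombs → 207.9
  0.003815 picocoulombs = 0.003815 × 10^3 femtocoulombs = 3.815
Sum: 9.255 + 4.77 + 207.9 + 3.815 = 225.74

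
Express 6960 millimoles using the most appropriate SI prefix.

6.96 moles

= 6.96 moles; mantissa already in [1, 1000).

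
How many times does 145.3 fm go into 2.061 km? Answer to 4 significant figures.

(2.061 × 10³) / (145.3 × 10⁻¹⁵) = 0.014184 × 10¹⁸

14180000000000000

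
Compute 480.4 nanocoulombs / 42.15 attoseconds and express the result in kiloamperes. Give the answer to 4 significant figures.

(480.4e-9) / (42.15e-18) = 11.3974e9 A

11400000 kiloamperes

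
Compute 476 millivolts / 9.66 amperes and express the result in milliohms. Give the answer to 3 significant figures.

49.3 milliohms

(476 × 10^-3) / (9.66) = 49.275 × 10^-3 Ω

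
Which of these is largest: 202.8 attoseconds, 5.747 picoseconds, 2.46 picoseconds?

5.747 picoseconds

202.8 attoseconds = 0.0000000000000002028 seconds
5.747 picoseconds = 0.000000000005747 seconds
2.46 picoseconds = 0.00000000000246 seconds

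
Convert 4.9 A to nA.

(no prefix) = 10^0, nano = 10^-9; factor is 10^9.
4.9 × 10^9 = 4900000000

4900000000 nA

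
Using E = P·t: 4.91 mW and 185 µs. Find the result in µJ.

0.90835 µJ

4.91 × 10⁻³ × 185 × 10⁻⁶ = 908.35 × 10⁻⁹ J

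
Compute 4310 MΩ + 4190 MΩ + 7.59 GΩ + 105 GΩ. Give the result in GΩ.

121.09 GΩ

In GΩ:
  4310 MΩ = 4310e-3 GΩ = 4.31
  4190 MΩ = 4190e-3 GΩ = 4.19
  7.59 GΩ → 7.59
  105 GΩ → 105
Sum: 4.31 + 4.19 + 7.59 + 105 = 121.09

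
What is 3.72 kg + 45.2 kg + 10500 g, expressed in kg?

59.42 kg

In kg:
  3.72 kg → 3.72
  45.2 kg → 45.2
  10500 g = 10500e-3 kg = 10.5
Sum: 3.72 + 45.2 + 10.5 = 59.42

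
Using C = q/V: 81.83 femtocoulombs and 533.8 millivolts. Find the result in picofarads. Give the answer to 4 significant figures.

0.1533 picofarads

(81.83 × 10⁻¹⁵) / (533.8 × 10⁻³) = 0.153297 × 10⁻¹² F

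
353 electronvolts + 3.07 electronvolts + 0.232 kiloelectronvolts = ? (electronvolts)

588.07 electronvolts

In electronvolts:
  353 electronvolts → 353
  3.07 electronvolts → 3.07
  0.232 kiloelectronvolts = 0.232 × 10³ electronvolts = 232
Sum: 353 + 3.07 + 232 = 588.07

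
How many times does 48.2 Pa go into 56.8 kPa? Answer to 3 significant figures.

1180

(56.8 × 10³) / (48.2) = 1.178 × 10³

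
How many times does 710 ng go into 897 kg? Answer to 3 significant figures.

(897e3) / (710e-9) = 1.263e12

1260000000000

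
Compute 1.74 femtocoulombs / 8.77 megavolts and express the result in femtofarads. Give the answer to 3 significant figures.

0.000000198 femtofarads

(1.74 × 10^-15) / (8.77 × 10^6) = 0.1984 × 10^-21 F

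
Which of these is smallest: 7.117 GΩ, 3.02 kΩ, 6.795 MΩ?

7.117 GΩ = 7117000000 Ω
3.02 kΩ = 3020 Ω
6.795 MΩ = 6795000 Ω

3.02 kΩ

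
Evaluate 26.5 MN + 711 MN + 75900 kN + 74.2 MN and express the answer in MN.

887.6 MN

In MN:
  26.5 MN → 26.5
  711 MN → 711
  75900 kN = 75900e-3 MN = 75.9
  74.2 MN → 74.2
Sum: 26.5 + 711 + 75.9 + 74.2 = 887.6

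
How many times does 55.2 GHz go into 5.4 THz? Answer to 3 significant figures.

97.8

(5.4 × 10¹²) / (55.2 × 10⁹) = 0.09783 × 10³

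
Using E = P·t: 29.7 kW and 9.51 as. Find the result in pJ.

0.282447 pJ

29.7 × 10^3 × 9.51 × 10^-18 = 282.447 × 10^-15 J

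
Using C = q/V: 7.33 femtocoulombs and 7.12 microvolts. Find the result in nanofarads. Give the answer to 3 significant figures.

1.03 nanofarads

(7.33 × 10⁻¹⁵) / (7.12 × 10⁻⁶) = 1.0295 × 10⁻⁹ F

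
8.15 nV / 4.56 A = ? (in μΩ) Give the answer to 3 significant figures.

0.00179 μΩ

(8.15e-9) / (4.56) = 1.7873e-9 Ω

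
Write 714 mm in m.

milli = 10⁻³, (no prefix) = 10⁰; factor is 10⁻³.
714 × 10⁻³ = 0.714

0.714 m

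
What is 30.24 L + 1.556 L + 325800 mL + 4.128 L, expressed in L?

361.724 L

In L:
  30.24 L → 30.24
  1.556 L → 1.556
  325800 mL = 325800 × 10^-3 L = 325.8
  4.128 L → 4.128
Sum: 30.24 + 1.556 + 325.8 + 4.128 = 361.724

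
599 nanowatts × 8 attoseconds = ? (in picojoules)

0.000000000004792 picojoules

599 × 10^-9 × 8 × 10^-18 = 4792 × 10^-27 J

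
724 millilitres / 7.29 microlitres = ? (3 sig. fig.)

99300

(724e-3) / (7.29e-6) = 99.31e3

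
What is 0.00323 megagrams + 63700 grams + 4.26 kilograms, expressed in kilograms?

In kilograms:
  0.00323 megagrams = 0.00323e3 kilograms = 3.23
  63700 grams = 63700e-3 kilograms = 63.7
  4.26 kilograms → 4.26
Sum: 3.23 + 63.7 + 4.26 = 71.19

71.19 kilograms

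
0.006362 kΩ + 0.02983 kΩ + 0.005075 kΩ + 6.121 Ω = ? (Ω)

47.388 Ω

In Ω:
  0.006362 kΩ = 0.006362 × 10^3 Ω = 6.362
  0.02983 kΩ = 0.02983 × 10^3 Ω = 29.83
  0.005075 kΩ = 0.005075 × 10^3 Ω = 5.075
  6.121 Ω → 6.121
Sum: 6.362 + 29.83 + 5.075 + 6.121 = 47.388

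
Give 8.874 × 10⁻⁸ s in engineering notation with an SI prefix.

= 88.74 × 10⁻⁹ s; 10⁻⁹ is nano.

88.74 ns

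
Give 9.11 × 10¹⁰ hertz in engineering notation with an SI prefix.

= 91.1 × 10⁹ hertz; 10⁹ is giga.

91.1 gigahertz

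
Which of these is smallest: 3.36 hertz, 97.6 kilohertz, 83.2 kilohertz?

3.36 hertz = 3.36 hertz
97.6 kilohertz = 97600 hertz
83.2 kilohertz = 83200 hertz

3.36 hertz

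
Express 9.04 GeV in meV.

giga = 10^9, milli = 10^-3; factor is 10^12.
9.04 × 10^12 = 9040000000000

9040000000000 meV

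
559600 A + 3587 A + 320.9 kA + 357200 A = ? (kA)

In kA:
  559600 A = 559600 × 10⁻³ kA = 559.6
  3587 A = 3587 × 10⁻³ kA = 3.587
  320.9 kA → 320.9
  357200 A = 357200 × 10⁻³ kA = 357.2
Sum: 559.6 + 3.587 + 320.9 + 357.2 = 1241.287

1241.287 kA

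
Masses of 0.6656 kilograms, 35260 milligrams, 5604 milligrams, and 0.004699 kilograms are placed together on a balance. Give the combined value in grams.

In grams:
  0.6656 kilograms = 0.6656e3 grams = 665.6
  35260 milligrams = 35260e-3 grams = 35.26
  5604 milligrams = 5604e-3 grams = 5.604
  0.004699 kilograms = 0.004699e3 grams = 4.699
Sum: 665.6 + 35.26 + 5.604 + 4.699 = 711.163

711.163 grams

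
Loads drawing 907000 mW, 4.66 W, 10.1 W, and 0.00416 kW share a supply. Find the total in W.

In W:
  907000 mW = 907000 × 10^-3 W = 907
  4.66 W → 4.66
  10.1 W → 10.1
  0.00416 kW = 0.00416 × 10^3 W = 4.16
Sum: 907 + 4.66 + 10.1 + 4.16 = 925.92

925.92 W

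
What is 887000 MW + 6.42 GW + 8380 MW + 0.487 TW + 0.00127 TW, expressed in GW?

1390.07 GW

In GW:
  887000 MW = 887000 × 10⁻³ GW = 887
  6.42 GW → 6.42
  8380 MW = 8380 × 10⁻³ GW = 8.38
  0.487 TW = 0.487 × 10³ GW = 487
  0.00127 TW = 0.00127 × 10³ GW = 1.27
Sum: 887 + 6.42 + 8.38 + 487 + 1.27 = 1390.07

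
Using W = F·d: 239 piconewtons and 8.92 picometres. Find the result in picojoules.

239e-12 × 8.92e-12 = 2131.88e-24 J

0.00000000213188 picojoules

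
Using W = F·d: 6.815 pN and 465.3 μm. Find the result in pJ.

0.0031710195 pJ

6.815 × 10⁻¹² × 465.3 × 10⁻⁶ = 3171.0195 × 10⁻¹⁸ J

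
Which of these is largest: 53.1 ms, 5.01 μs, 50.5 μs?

53.1 ms = 0.0531 s
5.01 μs = 0.00000501 s
50.5 μs = 0.0000505 s

53.1 ms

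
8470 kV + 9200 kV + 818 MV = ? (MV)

835.67 MV

In MV:
  8470 kV = 8470 × 10⁻³ MV = 8.47
  9200 kV = 9200 × 10⁻³ MV = 9.2
  818 MV → 818
Sum: 8.47 + 9.2 + 818 = 835.67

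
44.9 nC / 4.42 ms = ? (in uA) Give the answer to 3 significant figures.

10.2 uA

(44.9 × 10^-9) / (4.42 × 10^-3) = 10.158 × 10^-6 A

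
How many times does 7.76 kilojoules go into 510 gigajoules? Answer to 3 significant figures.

(510e9) / (7.76e3) = 65.72e6

65700000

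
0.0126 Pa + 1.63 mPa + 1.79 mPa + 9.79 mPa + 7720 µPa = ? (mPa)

33.53 mPa

In mPa:
  0.0126 Pa = 0.0126e3 mPa = 12.6
  1.63 mPa → 1.63
  1.79 mPa → 1.79
  9.79 mPa → 9.79
  7720 µPa = 7720e-3 mPa = 7.72
Sum: 12.6 + 1.63 + 1.79 + 9.79 + 7.72 = 33.53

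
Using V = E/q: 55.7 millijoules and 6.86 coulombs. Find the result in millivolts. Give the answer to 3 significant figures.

8.12 millivolts

(55.7e-3) / (6.86) = 8.1195e-3 V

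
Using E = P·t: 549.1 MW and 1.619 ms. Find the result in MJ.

549.1 × 10⁶ × 1.619 × 10⁻³ = 888.9929 × 10³ J

0.8889929 MJ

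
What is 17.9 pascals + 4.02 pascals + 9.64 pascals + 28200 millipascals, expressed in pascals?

In pascals:
  17.9 pascals → 17.9
  4.02 pascals → 4.02
  9.64 pascals → 9.64
  28200 millipascals = 28200 × 10^-3 pascals = 28.2
Sum: 17.9 + 4.02 + 9.64 + 28.2 = 59.76

59.76 pascals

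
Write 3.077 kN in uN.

kilo = 10^3, micro = 10^-6; factor is 10^9.
3.077 × 10^9 = 3077000000

3077000000 uN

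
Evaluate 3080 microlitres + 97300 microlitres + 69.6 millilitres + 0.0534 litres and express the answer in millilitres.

In millilitres:
  3080 microlitres = 3080e-3 millilitres = 3.08
  97300 microlitres = 97300e-3 millilitres = 97.3
  69.6 millilitres → 69.6
  0.0534 litres = 0.0534e3 millilitres = 53.4
Sum: 3.08 + 97.3 + 69.6 + 53.4 = 223.38

223.38 millilitres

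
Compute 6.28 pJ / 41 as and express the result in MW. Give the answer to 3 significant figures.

0.153 MW

(6.28 × 10⁻¹²) / (41 × 10⁻¹⁸) = 0.15317 × 10⁶ W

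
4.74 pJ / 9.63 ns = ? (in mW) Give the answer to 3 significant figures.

(4.74 × 10⁻¹²) / (9.63 × 10⁻⁹) = 0.49221 × 10⁻³ W

0.492 mW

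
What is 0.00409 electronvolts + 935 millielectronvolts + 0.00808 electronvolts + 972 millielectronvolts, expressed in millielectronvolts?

1919.17 millielectronvolts

In millielectronvolts:
  0.00409 electronvolts = 0.00409 × 10³ millielectronvolts = 4.09
  935 millielectronvolts → 935
  0.00808 electronvolts = 0.00808 × 10³ millielectronvolts = 8.08
  972 millielectronvolts → 972
Sum: 4.09 + 935 + 8.08 + 972 = 1919.17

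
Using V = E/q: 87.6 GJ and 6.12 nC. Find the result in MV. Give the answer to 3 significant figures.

(87.6e9) / (6.12e-9) = 14.314e18 V

14300000000000 MV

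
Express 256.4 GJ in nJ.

giga = 10⁹, nano = 10⁻⁹; factor is 10¹⁸.
256.4 × 10¹⁸ = 256400000000000000000

256400000000000000000 nJ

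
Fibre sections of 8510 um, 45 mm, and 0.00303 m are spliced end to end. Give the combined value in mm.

In mm:
  8510 um = 8510e-3 mm = 8.51
  45 mm → 45
  0.00303 m = 0.00303e3 mm = 3.03
Sum: 8.51 + 45 + 3.03 = 56.54

56.54 mm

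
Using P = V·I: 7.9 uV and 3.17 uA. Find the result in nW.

7.9e-6 × 3.17e-6 = 25.043e-12 W

0.025043 nW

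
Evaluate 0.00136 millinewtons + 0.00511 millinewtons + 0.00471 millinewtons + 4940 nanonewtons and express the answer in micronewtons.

16.12 micronewtons

In micronewtons:
  0.00136 millinewtons = 0.00136 × 10³ micronewtons = 1.36
  0.00511 millinewtons = 0.00511 × 10³ micronewtons = 5.11
  0.00471 millinewtons = 0.00471 × 10³ micronewtons = 4.71
  4940 nanonewtons = 4940 × 10⁻³ micronewtons = 4.94
Sum: 1.36 + 5.11 + 4.71 + 4.94 = 16.12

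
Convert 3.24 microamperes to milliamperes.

micro = 10⁻⁶, milli = 10⁻³; factor is 10⁻³.
3.24 × 10⁻³ = 0.00324

0.00324 milliamperes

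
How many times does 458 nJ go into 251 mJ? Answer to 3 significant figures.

(251 × 10⁻³) / (458 × 10⁻⁹) = 0.548 × 10⁶

548000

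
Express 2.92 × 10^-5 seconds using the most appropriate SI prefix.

29.2 microseconds

= 29.2 × 10^-6 seconds; 10^-6 is micro.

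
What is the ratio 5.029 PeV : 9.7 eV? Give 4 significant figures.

(5.029 × 10¹⁵) / (9.7) = 0.51845 × 10¹⁵

518500000000000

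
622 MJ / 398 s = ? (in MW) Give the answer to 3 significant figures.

1.56 MW

(622 × 10⁶) / (398) = 1.5628 × 10⁶ W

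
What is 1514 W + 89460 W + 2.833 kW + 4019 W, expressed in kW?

In kW:
  1514 W = 1514 × 10⁻³ kW = 1.514
  89460 W = 89460 × 10⁻³ kW = 89.46
  2.833 kW → 2.833
  4019 W = 4019 × 10⁻³ kW = 4.019
Sum: 1.514 + 89.46 + 2.833 + 4.019 = 97.826

97.826 kW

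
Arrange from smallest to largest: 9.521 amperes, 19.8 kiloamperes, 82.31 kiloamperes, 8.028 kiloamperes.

9.521 amperes = 9.521 amperes
19.8 kiloamperes = 19800 amperes
82.31 kiloamperes = 82310 amperes
8.028 kiloamperes = 8028 amperes

9.521 amperes < 8.028 kiloamperes < 19.8 kiloamperes < 82.31 kiloamperes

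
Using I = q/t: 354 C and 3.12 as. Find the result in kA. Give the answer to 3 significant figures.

113000000000000000 kA

(354) / (3.12e-18) = 113.46e18 A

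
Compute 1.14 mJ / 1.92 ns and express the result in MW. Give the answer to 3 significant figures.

0.594 MW

(1.14e-3) / (1.92e-9) = 0.59375e6 W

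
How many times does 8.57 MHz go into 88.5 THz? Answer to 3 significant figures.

10300000

(88.5e12) / (8.57e6) = 10.33e6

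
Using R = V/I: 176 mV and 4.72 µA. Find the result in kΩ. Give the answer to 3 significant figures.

(176 × 10⁻³) / (4.72 × 10⁻⁶) = 37.288 × 10³ Ω

37.3 kΩ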